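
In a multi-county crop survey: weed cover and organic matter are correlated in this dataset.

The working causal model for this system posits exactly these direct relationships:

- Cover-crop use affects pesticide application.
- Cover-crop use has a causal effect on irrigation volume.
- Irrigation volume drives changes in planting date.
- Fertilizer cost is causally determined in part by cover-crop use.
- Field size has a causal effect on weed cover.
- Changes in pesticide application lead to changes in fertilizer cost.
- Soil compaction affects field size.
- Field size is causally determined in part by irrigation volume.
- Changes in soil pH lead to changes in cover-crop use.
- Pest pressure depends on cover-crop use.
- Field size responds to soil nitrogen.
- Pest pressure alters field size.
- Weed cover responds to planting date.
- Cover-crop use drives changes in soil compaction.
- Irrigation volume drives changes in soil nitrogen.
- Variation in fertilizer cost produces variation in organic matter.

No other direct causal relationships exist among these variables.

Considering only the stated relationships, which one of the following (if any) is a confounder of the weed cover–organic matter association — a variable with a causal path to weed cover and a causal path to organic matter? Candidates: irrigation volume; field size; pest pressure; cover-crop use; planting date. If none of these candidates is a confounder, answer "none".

Cover-crop use causes weed cover (cover-crop use → soil compaction → field size → weed cover) and also causes organic matter (cover-crop use → fertilizer cost → organic matter); it is a common cause of both.
Each of the other candidates lacks a causal path to at least one of weed cover and organic matter, so they do not confound the relationship.

cover-crop use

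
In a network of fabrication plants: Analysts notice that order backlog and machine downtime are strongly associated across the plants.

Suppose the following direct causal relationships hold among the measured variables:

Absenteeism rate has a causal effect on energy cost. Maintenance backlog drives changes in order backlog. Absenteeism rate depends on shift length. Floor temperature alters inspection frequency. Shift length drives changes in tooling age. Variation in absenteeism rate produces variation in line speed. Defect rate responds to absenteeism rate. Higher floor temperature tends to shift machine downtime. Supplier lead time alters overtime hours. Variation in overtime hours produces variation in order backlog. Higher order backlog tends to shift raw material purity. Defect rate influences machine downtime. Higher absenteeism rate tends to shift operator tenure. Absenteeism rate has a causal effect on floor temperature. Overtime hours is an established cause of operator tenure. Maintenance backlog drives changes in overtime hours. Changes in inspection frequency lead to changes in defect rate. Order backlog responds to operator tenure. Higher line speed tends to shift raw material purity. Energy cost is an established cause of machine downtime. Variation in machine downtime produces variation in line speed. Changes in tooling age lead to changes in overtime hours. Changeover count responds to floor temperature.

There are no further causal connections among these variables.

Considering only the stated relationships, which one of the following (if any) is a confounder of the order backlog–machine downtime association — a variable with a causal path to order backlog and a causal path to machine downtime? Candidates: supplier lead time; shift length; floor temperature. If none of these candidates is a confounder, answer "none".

Shift length causes order backlog (shift length → absenteeism rate → operator tenure → order backlog) and also causes machine downtime (shift length → absenteeism rate → energy cost → machine downtime); it is a common cause of both.
Each of the other candidates lacks a causal path to at least one of order backlog and machine downtime, so they do not confound the relationship.

shift length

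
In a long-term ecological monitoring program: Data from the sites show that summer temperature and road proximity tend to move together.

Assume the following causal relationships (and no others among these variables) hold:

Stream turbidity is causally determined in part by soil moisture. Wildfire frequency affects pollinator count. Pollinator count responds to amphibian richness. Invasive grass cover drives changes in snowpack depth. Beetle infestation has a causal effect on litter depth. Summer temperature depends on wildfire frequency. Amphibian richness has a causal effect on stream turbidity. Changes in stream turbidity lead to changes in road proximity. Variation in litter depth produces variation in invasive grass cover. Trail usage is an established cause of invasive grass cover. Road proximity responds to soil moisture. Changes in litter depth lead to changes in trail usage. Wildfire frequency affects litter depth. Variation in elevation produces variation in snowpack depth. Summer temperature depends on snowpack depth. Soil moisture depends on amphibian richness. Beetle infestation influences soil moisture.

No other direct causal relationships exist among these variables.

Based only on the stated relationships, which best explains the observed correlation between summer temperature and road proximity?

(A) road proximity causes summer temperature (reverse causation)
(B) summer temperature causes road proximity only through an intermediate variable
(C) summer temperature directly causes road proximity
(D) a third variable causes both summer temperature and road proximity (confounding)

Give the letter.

Beetle infestation causes summer temperature (beetle infestation → litter depth → invasive grass cover → snowpack depth → summer temperature) and road proximity (beetle infestation → soil moisture → road proximity) — a common cause creating the correlation.
There is no stated path from summer temperature to road proximity or from road proximity to summer temperature, so neither direct nor reverse causation applies.

D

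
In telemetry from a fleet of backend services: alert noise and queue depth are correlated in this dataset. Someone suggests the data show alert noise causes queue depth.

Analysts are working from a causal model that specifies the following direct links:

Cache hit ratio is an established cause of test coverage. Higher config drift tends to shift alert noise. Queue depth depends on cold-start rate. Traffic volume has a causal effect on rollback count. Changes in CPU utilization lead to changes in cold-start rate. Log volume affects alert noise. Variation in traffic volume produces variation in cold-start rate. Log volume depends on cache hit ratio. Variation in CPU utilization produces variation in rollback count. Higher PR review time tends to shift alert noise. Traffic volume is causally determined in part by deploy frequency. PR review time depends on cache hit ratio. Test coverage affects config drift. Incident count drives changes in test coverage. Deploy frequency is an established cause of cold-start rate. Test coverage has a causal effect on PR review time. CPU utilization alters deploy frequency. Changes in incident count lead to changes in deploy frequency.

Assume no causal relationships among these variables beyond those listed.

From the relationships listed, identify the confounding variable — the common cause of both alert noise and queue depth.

Incident count has a causal path to alert noise (incident count → test coverage → PR review time → alert noise) and a separate causal path to queue depth (incident count → deploy frequency → cold-start rate → queue depth), so it is a common cause of both.
No stated relationship gives alert noise a causal route to queue depth, so the correlation is explained by the shared upstream cause rather than a direct effect.

incident count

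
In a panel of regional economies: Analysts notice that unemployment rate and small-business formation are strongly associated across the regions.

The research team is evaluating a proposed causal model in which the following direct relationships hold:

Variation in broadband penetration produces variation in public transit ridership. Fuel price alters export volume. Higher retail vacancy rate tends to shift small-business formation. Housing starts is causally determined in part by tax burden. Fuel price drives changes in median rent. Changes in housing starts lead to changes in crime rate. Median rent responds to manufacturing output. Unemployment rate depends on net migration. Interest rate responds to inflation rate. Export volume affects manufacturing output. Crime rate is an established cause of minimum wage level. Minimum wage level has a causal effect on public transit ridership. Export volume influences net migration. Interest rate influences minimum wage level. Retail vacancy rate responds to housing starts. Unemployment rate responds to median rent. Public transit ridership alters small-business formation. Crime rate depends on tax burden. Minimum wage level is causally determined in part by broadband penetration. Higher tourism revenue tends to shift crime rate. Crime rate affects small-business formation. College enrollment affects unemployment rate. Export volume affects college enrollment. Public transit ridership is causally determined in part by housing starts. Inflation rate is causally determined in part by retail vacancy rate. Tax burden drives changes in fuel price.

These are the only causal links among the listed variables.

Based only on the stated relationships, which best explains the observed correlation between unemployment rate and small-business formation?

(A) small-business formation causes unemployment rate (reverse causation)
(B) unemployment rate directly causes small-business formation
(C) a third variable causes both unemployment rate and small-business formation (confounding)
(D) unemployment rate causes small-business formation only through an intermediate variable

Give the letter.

C

Tax burden causes unemployment rate (tax burden → fuel price → median rent → unemployment rate) and small-business formation (tax burden → crime rate → small-business formation) — a common cause creating the correlation.
There is no stated path from unemployment rate to small-business formation or from small-business formation to unemployment rate, so neither direct nor reverse causation applies.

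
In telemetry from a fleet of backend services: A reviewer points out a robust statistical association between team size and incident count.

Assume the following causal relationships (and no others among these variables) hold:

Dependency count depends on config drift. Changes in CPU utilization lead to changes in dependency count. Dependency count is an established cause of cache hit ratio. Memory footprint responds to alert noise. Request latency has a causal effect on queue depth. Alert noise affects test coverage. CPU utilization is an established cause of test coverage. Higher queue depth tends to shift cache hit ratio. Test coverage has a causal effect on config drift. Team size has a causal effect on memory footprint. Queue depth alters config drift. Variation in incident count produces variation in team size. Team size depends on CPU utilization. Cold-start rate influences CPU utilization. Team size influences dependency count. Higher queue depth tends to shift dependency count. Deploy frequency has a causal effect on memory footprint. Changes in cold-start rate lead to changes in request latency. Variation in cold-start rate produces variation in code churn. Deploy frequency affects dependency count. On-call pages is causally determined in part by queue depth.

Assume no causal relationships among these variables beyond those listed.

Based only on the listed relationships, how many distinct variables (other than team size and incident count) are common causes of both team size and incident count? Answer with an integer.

No listed variable has a causal path to both team size and incident count, so there are no common causes.

0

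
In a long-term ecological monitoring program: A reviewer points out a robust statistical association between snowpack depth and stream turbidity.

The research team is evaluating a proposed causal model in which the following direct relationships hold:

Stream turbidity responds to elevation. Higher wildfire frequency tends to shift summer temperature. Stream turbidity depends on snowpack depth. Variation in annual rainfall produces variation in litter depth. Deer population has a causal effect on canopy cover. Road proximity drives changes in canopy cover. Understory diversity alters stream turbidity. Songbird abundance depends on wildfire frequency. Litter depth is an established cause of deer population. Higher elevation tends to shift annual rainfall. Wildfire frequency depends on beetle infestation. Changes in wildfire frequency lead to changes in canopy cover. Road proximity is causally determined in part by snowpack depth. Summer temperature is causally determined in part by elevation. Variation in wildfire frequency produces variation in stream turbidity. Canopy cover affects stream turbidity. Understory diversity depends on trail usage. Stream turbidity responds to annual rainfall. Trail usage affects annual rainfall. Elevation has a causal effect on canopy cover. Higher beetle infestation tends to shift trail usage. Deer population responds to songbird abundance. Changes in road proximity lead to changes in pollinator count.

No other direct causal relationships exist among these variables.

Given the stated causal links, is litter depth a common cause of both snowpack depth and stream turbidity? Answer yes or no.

no

Litter depth has no stated causal path to snowpack depth. A confounder must cause both variables, so litter depth does not qualify.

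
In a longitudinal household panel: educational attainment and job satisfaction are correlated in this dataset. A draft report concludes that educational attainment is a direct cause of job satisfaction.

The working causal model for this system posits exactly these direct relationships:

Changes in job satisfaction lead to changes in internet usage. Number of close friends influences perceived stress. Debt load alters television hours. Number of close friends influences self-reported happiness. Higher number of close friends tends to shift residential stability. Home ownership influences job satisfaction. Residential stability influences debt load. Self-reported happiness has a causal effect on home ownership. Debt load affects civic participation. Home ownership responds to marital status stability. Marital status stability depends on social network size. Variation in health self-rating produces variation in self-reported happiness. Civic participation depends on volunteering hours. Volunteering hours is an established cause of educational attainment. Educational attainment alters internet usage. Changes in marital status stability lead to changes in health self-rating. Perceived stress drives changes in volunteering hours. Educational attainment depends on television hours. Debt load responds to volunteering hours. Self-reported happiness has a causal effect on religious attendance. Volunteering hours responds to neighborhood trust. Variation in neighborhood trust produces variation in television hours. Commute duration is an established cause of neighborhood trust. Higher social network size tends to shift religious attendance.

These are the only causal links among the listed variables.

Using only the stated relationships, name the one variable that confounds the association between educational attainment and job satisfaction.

Number of close friends has a causal path to educational attainment (number of close friends → perceived stress → volunteering hours → educational attainment) and a separate causal path to job satisfaction (number of close friends → self-reported happiness → home ownership → job satisfaction), so it is a common cause of both.
No stated relationship gives educational attainment a causal route to job satisfaction, so the correlation is explained by the shared upstream cause rather than a direct effect.

number of close friends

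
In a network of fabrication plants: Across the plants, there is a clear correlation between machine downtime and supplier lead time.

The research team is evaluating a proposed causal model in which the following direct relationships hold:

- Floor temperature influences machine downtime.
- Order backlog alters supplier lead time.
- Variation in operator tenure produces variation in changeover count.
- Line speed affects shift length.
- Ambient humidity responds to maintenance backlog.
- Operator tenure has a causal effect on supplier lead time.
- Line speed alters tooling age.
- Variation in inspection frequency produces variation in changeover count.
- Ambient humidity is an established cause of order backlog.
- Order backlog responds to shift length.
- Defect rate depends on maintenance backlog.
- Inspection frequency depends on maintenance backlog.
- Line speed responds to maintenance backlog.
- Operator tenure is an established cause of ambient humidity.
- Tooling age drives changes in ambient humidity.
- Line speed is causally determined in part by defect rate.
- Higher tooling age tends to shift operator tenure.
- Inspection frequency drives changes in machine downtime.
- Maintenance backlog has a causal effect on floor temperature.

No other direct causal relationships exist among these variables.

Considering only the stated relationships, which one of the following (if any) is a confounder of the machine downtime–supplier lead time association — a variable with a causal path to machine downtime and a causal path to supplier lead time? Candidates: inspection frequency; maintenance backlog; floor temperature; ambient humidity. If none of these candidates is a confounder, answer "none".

Maintenance backlog causes machine downtime (maintenance backlog → inspection frequency → machine downtime) and also causes supplier lead time (maintenance backlog → ambient humidity → order backlog → supplier lead time); it is a common cause of both.
Each of the other candidates lacks a causal path to at least one of machine downtime and supplier lead time, so they do not confound the relationship.

maintenance backlog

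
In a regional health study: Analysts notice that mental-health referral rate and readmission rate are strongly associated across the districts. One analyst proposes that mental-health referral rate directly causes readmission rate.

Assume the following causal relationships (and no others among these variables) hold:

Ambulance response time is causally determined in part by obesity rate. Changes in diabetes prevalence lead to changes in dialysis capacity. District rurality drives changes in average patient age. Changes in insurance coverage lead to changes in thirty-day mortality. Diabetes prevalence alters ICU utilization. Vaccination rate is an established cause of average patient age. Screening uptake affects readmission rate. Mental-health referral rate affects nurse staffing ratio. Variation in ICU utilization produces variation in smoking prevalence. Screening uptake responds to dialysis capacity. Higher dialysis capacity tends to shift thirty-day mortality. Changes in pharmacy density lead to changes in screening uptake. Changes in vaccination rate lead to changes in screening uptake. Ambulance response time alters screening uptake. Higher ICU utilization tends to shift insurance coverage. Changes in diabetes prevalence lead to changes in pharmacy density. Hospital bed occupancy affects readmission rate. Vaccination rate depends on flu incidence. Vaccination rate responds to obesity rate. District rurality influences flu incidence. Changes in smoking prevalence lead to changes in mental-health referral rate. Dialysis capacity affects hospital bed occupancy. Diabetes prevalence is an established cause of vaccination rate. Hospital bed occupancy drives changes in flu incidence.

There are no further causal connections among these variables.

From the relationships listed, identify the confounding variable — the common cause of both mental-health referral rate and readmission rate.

Diabetes prevalence has a causal path to mental-health referral rate (diabetes prevalence → ICU utilization → smoking prevalence → mental-health referral rate) and a separate causal path to readmission rate (diabetes prevalence → dialysis capacity → hospital bed occupancy → readmission rate), so it is a common cause of both.
No stated relationship gives mental-health referral rate a causal route to readmission rate, so the correlation is explained by the shared upstream cause rather than a direct effect.

diabetes prevalence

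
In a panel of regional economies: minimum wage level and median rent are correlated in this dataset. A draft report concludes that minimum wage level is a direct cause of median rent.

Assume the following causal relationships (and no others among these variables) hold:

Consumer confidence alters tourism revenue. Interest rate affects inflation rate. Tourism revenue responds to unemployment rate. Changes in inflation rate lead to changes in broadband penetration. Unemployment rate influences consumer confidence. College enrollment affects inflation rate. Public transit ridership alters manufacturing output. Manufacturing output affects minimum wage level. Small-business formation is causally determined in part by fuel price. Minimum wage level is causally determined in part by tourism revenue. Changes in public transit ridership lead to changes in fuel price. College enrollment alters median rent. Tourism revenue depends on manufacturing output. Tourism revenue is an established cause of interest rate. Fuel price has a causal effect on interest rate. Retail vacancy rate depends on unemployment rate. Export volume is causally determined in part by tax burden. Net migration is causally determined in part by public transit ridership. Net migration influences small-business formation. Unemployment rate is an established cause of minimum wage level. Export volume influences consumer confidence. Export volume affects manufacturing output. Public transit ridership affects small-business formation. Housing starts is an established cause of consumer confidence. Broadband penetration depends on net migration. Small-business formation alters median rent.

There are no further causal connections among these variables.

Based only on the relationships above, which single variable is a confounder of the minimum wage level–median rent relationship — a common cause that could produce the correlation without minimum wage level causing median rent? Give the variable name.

public transit ridership

Public transit ridership has a causal path to minimum wage level (public transit ridership → manufacturing output → minimum wage level) and a separate causal path to median rent (public transit ridership → small-business formation → median rent), so it is a common cause of both.
No stated relationship gives minimum wage level a causal route to median rent, so the correlation is explained by the shared upstream cause rather than a direct effect.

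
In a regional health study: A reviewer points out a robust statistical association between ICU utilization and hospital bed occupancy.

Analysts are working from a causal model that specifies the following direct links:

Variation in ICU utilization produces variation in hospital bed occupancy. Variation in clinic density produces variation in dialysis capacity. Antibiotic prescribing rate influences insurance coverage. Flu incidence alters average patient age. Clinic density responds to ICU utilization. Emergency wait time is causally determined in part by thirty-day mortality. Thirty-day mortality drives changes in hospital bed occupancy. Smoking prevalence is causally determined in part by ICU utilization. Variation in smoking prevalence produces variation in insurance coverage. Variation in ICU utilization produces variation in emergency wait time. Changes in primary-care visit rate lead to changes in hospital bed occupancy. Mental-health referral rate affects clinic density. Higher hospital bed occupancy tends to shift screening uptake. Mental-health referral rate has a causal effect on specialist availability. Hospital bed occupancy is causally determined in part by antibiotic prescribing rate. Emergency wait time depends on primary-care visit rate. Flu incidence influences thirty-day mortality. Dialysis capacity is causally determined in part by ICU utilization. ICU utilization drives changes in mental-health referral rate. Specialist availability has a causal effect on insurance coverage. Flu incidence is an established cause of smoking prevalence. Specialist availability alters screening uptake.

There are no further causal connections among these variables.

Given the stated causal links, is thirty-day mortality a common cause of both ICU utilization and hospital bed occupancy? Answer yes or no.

no

Thirty-day mortality has no stated causal path to ICU utilization. A confounder must cause both variables, so thirty-day mortality does not qualify.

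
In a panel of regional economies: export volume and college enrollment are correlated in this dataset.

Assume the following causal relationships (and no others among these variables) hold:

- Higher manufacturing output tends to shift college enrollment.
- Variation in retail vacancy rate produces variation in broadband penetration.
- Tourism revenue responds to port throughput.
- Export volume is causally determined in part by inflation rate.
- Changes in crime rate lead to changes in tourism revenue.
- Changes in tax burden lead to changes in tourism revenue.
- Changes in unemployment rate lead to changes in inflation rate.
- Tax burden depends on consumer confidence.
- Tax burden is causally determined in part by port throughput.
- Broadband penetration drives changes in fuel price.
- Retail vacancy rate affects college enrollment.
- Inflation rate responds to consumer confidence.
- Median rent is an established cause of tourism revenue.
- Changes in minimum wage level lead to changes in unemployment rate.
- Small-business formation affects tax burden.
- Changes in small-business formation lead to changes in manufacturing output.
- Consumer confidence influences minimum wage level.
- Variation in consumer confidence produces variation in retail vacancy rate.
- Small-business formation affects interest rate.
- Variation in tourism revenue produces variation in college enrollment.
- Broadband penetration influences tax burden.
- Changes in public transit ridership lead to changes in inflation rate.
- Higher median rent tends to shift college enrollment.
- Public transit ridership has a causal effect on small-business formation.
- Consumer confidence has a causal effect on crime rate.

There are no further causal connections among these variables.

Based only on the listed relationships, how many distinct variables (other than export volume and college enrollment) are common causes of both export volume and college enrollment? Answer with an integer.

2

The common causes are: consumer confidence (to export volume via consumer confidence → inflation rate → export volume; to college enrollment via consumer confidence → retail vacancy rate → college enrollment); public transit ridership (to export volume via public transit ridership → inflation rate → export volume; to college enrollment via public transit ridership → small-business formation → manufacturing output → college enrollment).
Every other variable lacks a causal path to at least one of export volume and college enrollment.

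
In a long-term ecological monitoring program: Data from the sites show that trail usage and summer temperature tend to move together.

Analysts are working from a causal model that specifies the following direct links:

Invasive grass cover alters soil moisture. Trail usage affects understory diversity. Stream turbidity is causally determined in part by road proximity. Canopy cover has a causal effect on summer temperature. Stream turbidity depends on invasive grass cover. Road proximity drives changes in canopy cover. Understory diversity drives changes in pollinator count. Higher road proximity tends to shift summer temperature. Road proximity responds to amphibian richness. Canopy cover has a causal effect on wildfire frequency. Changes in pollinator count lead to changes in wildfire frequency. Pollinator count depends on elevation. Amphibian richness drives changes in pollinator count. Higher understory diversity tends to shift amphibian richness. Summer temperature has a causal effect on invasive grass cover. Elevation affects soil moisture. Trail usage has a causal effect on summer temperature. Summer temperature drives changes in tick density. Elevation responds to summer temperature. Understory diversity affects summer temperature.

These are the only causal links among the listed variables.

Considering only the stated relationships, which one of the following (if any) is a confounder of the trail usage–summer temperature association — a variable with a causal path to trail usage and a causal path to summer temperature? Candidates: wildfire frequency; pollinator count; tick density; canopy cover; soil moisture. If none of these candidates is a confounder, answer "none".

none

None of the listed candidates has causal paths to both trail usage and summer temperature in the stated relationships, so none is a common cause.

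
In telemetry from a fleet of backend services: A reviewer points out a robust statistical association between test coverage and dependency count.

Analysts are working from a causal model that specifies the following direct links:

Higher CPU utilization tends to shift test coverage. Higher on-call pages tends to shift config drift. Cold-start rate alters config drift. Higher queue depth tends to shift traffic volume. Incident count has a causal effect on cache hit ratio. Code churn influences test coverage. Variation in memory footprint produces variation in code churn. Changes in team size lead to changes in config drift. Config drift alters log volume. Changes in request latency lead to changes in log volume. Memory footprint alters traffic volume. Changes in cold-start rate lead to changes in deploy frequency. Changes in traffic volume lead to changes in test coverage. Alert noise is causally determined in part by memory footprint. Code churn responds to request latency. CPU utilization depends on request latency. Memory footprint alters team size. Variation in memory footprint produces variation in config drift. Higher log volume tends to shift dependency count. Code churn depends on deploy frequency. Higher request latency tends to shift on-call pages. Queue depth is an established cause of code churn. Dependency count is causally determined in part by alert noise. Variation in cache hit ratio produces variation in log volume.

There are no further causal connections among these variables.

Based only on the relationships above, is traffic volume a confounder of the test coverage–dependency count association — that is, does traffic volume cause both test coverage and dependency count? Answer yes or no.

Traffic volume has no stated causal path to dependency count. A confounder must cause both variables, so traffic volume does not qualify.

no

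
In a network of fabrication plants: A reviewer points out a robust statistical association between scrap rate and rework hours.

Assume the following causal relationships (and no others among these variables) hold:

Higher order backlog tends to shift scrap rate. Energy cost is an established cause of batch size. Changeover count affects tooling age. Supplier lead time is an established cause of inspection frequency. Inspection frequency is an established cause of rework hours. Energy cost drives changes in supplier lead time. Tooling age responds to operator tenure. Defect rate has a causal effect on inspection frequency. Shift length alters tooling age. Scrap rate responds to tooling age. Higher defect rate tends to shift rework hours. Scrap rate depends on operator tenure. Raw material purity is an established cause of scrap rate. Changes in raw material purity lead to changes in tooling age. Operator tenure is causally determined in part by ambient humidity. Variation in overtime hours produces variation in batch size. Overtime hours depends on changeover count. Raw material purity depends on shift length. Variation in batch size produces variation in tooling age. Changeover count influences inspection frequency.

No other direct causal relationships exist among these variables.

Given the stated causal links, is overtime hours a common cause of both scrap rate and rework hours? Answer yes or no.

Overtime hours has no stated causal path to rework hours. A confounder must cause both variables, so overtime hours does not qualify.

no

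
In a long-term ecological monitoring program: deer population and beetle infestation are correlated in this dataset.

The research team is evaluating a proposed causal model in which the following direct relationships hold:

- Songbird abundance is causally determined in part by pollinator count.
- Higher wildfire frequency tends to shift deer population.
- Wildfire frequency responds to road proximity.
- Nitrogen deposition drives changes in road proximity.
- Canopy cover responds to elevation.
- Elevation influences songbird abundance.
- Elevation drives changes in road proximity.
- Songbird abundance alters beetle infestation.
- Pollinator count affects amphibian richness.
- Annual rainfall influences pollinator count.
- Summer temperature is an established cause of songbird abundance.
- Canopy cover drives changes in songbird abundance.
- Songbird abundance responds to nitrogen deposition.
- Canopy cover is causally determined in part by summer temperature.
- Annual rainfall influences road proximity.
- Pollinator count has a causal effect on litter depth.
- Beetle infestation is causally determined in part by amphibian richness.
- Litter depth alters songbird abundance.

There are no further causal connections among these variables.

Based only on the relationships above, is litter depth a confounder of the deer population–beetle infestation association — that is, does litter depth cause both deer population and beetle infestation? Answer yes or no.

Litter depth has no stated causal path to deer population. A confounder must cause both variables, so litter depth does not qualify.

no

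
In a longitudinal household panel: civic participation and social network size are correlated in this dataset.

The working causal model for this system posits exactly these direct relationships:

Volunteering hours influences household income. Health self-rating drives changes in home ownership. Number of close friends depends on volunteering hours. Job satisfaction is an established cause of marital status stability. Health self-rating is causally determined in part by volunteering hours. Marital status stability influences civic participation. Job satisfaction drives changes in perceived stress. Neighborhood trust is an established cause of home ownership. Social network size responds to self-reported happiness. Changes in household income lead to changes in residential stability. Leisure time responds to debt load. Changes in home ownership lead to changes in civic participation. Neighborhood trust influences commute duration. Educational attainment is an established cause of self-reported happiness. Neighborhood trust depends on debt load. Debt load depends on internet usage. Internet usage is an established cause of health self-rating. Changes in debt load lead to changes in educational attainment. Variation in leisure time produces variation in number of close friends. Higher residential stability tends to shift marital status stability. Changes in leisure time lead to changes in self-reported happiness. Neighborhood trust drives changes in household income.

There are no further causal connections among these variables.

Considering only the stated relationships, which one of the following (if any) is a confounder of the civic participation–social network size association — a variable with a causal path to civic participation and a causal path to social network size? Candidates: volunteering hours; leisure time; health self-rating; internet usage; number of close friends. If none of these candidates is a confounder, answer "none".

Internet usage causes civic participation (internet usage → health self-rating → home ownership → civic participation) and also causes social network size (internet usage → debt load → educational attainment → self-reported happiness → social network size); it is a common cause of both.
Each of the other candidates lacks a causal path to at least one of civic participation and social network size, so they do not confound the relationship.

internet usage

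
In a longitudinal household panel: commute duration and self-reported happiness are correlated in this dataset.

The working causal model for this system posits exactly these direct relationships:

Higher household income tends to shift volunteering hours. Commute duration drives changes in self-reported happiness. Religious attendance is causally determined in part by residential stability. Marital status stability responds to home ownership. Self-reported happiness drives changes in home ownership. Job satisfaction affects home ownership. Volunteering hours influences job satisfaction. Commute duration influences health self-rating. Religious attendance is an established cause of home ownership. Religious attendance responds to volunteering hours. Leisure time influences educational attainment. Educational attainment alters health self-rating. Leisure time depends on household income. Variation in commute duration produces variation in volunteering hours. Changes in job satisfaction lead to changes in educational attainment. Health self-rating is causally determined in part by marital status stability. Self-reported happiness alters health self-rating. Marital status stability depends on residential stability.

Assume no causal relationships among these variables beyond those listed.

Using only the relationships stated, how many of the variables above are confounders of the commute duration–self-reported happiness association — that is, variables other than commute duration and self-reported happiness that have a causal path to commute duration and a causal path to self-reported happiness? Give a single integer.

0

No listed variable has a causal path to both commute duration and self-reported happiness, so there are no common causes.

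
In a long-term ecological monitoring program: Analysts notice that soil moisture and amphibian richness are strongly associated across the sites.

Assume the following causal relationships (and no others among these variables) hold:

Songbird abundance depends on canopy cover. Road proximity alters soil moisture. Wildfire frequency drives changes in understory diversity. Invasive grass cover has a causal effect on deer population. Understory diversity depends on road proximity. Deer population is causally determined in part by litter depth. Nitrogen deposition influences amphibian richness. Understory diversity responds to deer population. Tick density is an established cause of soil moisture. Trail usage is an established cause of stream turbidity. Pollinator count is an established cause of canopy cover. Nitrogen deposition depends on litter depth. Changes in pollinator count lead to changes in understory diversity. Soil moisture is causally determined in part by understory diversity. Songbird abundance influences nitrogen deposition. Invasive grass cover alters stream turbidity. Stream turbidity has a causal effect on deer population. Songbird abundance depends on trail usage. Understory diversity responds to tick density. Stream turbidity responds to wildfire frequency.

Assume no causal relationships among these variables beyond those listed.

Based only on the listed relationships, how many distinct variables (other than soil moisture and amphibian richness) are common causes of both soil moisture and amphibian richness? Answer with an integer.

3

The common causes are: litter depth (to soil moisture via litter depth → deer population → understory diversity → soil moisture; to amphibian richness via litter depth → nitrogen deposition → amphibian richness); pollinator count (to soil moisture via pollinator count → understory diversity → soil moisture; to amphibian richness via pollinator count → canopy cover → songbird abundance → nitrogen deposition → amphibian richness); trail usage (to soil moisture via trail usage → stream turbidity → deer population → understory diversity → soil moisture; to amphibian richness via trail usage → songbird abundance → nitrogen deposition → amphibian richness).
Every other variable lacks a causal path to at least one of soil moisture and amphibian richness.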